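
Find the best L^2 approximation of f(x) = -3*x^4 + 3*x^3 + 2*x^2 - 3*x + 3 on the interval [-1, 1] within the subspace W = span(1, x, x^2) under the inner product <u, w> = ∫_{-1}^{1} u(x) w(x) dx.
g(x) = -4*x^2/7 - 6*x/5 + 114/35

The best approximation g ∈ W is the orthogonal projection of f onto W. Writing g = a_0 + a_1 x + a_2 x^2, the coefficients solve the normal equations G · a = b where
  G_{ij} = <φ_i, φ_j> and b_i = <f, φ_i>, with φ_0 = 1, φ_1 = x, φ_2 = x^2.
G =
  [2, 0, 2/3]
  [0, 2/3, 0]
  [2/3, 0, 2/5],
b = (92/15, -4/5, 68/35).
Solving gives a_0 = 114/35, a_1 = -6/5, a_2 = -4/7, so
  g(x) = -4*x^2/7 - 6*x/5 + 114/35.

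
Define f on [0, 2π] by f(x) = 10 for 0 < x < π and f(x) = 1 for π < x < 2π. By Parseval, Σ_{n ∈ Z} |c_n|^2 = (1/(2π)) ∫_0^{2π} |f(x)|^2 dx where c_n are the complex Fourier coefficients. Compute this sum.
Σ |c_n|^2 = 101/2

Parseval equates the L^2 energy of f (normalised by 1/(2π)) with the ℓ^2 sum of its Fourier coefficients: (1/(2π)) ∫_0^{2π} |f|^2 = Σ |c_n|^2.
Compute the left side: (1/(2π)) [∫_0^π 10^2 dx + ∫_π^{2π} 1^2 dx] = (1/(2π)) · (100π + 1π) = (100 + 1)/2 = 101/2.
So Σ_{n ∈ Z} |c_n|^2 = 101/2.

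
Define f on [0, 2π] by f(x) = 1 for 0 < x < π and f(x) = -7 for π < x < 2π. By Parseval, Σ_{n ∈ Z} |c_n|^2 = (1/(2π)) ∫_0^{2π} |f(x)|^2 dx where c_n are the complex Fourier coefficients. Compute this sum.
Σ |c_n|^2 = 25

Parseval equates the L^2 energy of f (normalised by 1/(2π)) with the ℓ^2 sum of its Fourier coefficients: (1/(2π)) ∫_0^{2π} |f|^2 = Σ |c_n|^2.
Compute the left side: (1/(2π)) [∫_0^π 1^2 dx + ∫_π^{2π} (-7)^2 dx] = (1/(2π)) · (1π + 49π) = (1 + 49)/2 = 25.
So Σ_{n ∈ Z} |c_n|^2 = 25.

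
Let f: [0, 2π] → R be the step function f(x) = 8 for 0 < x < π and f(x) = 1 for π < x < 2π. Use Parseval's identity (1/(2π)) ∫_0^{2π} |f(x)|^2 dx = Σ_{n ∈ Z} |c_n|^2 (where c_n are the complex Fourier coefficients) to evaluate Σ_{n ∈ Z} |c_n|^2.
Σ |c_n|^2 = 65/2

Parseval equates the L^2 energy of f (normalised by 1/(2π)) with the ℓ^2 sum of its Fourier coefficients: (1/(2π)) ∫_0^{2π} |f|^2 = Σ |c_n|^2.
Compute the left side: (1/(2π)) [∫_0^π 8^2 dx + ∫_π^{2π} 1^2 dx] = (1/(2π)) · (64π + 1π) = (64 + 1)/2 = 65/2.
So Σ_{n ∈ Z} |c_n|^2 = 65/2.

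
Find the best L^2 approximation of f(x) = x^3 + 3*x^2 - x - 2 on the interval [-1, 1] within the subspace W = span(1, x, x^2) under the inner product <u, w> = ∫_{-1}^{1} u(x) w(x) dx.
g(x) = 3*x^2 - 2*x/5 - 2

The best approximation g ∈ W is the orthogonal projection of f onto W. Writing g = a_0 + a_1 x + a_2 x^2, the coefficients solve the normal equations G · a = b where
  G_{ij} = <φ_i, φ_j> and b_i = <f, φ_i>, with φ_0 = 1, φ_1 = x, φ_2 = x^2.
G =
  [2, 0, 2/3]
  [0, 2/3, 0]
  [2/3, 0, 2/5],
b = (-2, -4/15, -2/15).
Solving gives a_0 = -2, a_1 = -2/5, a_2 = 3, so
  g(x) = 3*x^2 - 2*x/5 - 2.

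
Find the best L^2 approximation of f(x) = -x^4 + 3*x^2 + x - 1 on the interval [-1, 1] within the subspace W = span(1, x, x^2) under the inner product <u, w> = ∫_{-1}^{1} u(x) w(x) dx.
g(x) = 15*x^2/7 + x - 32/35

The best approximation g ∈ W is the orthogonal projection of f onto W. Writing g = a_0 + a_1 x + a_2 x^2, the coefficients solve the normal equations G · a = b where
  G_{ij} = <φ_i, φ_j> and b_i = <f, φ_i>, with φ_0 = 1, φ_1 = x, φ_2 = x^2.
G =
  [2, 0, 2/3]
  [0, 2/3, 0]
  [2/3, 0, 2/5],
b = (-2/5, 2/3, 26/105).
Solving gives a_0 = -32/35, a_1 = 1, a_2 = 15/7, so
  g(x) = 15*x^2/7 + x - 32/35.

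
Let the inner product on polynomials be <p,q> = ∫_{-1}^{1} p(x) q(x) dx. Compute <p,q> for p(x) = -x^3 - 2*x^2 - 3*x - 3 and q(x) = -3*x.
<p,q> = 36/5

Expand the product: p(x)·q(x) = 3*x^4 + 6*x^3 + 9*x^2 + 9*x.
∫_{-1}^{1} of each monomial x^k gives [2/(k+1) if k even, 0 if k odd]. Integrating term-by-term (or equivalently evaluating the antiderivative F(x) = 3*x^5/5 + 3*x^4/2 + 3*x^3 + 9*x^2/2 at the endpoints):
  F(1) − F(−1) = 48/5 − (12/5) = 36/5.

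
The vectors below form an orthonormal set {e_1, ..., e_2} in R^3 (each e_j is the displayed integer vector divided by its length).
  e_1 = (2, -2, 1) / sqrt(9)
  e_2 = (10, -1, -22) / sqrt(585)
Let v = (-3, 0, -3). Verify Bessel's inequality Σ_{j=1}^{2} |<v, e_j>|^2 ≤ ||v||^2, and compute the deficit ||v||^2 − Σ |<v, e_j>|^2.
Σ |<v, e_j>|^2 = 729/65; ||v||^2 = 18; deficit = 441/65

Write each e_j = u_j / sqrt(<u_j, u_j>) where u_j is the displayed integer vector. Then <v, e_j> = <v, u_j> / sqrt(<u_j, u_j>), so |<v, e_j>|^2 = <v, u_j>^2 / <u_j, u_j>.
Coefficients: <v, e_1> = -9/sqrt(9), <v, e_2> = 36/sqrt(585).
Square and sum: Σ |<v, e_j>|^2 = 729/65.
Compute ||v||^2 = v·v = 18.
Deficit = 18 − 729/65 = 441/65 ≥ 0, confirming Bessel's inequality. (The deficit equals ||v − Σ <v,e_j> e_j||^2, the squared distance from v to span{e_j}.)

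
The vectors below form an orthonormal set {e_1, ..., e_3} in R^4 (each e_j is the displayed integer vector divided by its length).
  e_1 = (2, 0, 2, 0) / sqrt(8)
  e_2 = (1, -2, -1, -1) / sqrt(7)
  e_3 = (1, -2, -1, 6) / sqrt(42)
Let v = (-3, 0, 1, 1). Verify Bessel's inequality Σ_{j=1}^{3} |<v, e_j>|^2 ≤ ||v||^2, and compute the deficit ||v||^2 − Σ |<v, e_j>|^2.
Σ |<v, e_j>|^2 = 17/3; ||v||^2 = 11; deficit = 16/3

Write each e_j = u_j / sqrt(<u_j, u_j>) where u_j is the displayed integer vector. Then <v, e_j> = <v, u_j> / sqrt(<u_j, u_j>), so |<v, e_j>|^2 = <v, u_j>^2 / <u_j, u_j>.
Coefficients: <v, e_1> = -4/sqrt(8), <v, e_2> = -5/sqrt(7), <v, e_3> = 2/sqrt(42).
Square and sum: Σ |<v, e_j>|^2 = 17/3.
Compute ||v||^2 = v·v = 11.
Deficit = 11 − 17/3 = 16/3 ≥ 0, confirming Bessel's inequality. (The deficit equals ||v − Σ <v,e_j> e_j||^2, the squared distance from v to span{e_j}.)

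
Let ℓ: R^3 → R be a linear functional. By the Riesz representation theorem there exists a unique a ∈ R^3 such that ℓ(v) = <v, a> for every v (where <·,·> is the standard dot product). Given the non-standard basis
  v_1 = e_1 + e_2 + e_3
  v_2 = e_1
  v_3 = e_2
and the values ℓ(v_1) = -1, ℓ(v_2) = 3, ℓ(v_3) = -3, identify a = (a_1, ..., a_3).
a = (3, -3, -1)

Write a = (a_1, ..., a_3) in the standard basis. For each basis vector v_i, ℓ(v_i) = <v_i, a> is a linear equation in the a_j's. Collect the n equations into a matrix system V a = ℓ, where row i of V is v_i (expressed in the standard basis). Since V is invertible (lower-triangular with 1s on the diagonal, up to permutation), solve by back-substitution:
  V =
[[1, 1, 1],
 [1, 0, 0],
 [0, 1, 0]]
  V a = (-1, 3, -3)
Solving gives a = (3, -3, -1).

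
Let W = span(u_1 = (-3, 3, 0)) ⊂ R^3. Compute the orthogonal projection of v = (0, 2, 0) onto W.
proj_W(v) = (-1, 1, 0)

Set up U = [u_1 | ... | u_1] ∈ R^(3×1). The projector onto W = col(U) is P = U (U^T U)^(-1) U^T.
Compute U^T U =
  [18],
and U^T v = (6).
Solve U^T U · c = U^T v for the coefficients: c = (1/3). The projection is proj_W(v) = U c.
Check: (v - proj_W(v)) · u_1 = 0  (should be 0).
Result: proj_W(v) = (-1, 1, 0).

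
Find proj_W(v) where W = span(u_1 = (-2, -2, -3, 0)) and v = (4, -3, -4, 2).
proj_W(v) = (-20/17, -20/17, -30/17, 0)

Set up U = [u_1 | ... | u_1] ∈ R^(4×1). The projector onto W = col(U) is P = U (U^T U)^(-1) U^T.
Compute U^T U =
  [17],
and U^T v = (10).
Solve U^T U · c = U^T v for the coefficients: c = (10/17). The projection is proj_W(v) = U c.
Check: (v - proj_W(v)) · u_1 = 0  (should be 0).
Result: proj_W(v) = (-20/17, -20/17, -30/17, 0).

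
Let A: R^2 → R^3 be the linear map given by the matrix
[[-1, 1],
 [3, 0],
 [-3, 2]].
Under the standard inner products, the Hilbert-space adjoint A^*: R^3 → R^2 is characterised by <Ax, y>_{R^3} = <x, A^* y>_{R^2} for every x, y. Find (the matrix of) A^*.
A^* = A^T =
[[-1, 3, -3],
 [1, 0, 2]]

For real matrices with standard dot products, the defining identity <Ax, y> = <x, A^* y> gives (Ax)^T y = x^T (A^*) y, i.e. x^T A^T y = x^T (A^*) y. Since this holds for all x, y, we must have A^* = A^T. Therefore
A^* =
[[-1, 3, -3],
 [1, 0, 2]].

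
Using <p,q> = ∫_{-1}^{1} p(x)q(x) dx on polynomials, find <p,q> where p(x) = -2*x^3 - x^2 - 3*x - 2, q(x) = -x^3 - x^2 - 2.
<p,q> = 1348/105

Expand the product: p(x)·q(x) = 2*x^6 + 3*x^5 + 4*x^4 + 9*x^3 + 4*x^2 + 6*x + 4.
∫_{-1}^{1} of each monomial x^k gives [2/(k+1) if k even, 0 if k odd]. Integrating term-by-term (or equivalently evaluating the antiderivative F(x) = 2*x^7/7 + x^6/2 + 4*x^5/5 + 9*x^4/4 + 4*x^3/3 + 3*x^2 + 4*x at the endpoints):
  F(1) − F(−1) = 5111/420 − (-281/420) = 1348/105.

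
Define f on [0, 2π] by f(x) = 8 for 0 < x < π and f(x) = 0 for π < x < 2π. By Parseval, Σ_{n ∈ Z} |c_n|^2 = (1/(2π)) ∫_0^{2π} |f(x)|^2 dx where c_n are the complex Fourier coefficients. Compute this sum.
Σ |c_n|^2 = 32

Parseval equates the L^2 energy of f (normalised by 1/(2π)) with the ℓ^2 sum of its Fourier coefficients: (1/(2π)) ∫_0^{2π} |f|^2 = Σ |c_n|^2.
Compute the left side: (1/(2π)) [∫_0^π 8^2 dx + ∫_π^{2π} 0^2 dx] = (1/(2π)) · (64π + 0π) = (64 + 0)/2 = 32.
So Σ_{n ∈ Z} |c_n|^2 = 32.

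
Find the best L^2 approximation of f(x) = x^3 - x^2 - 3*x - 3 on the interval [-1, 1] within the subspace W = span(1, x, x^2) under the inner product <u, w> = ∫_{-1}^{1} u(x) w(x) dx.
g(x) = -x^2 - 12*x/5 - 3

The best approximation g ∈ W is the orthogonal projection of f onto W. Writing g = a_0 + a_1 x + a_2 x^2, the coefficients solve the normal equations G · a = b where
  G_{ij} = <φ_i, φ_j> and b_i = <f, φ_i>, with φ_0 = 1, φ_1 = x, φ_2 = x^2.
G =
  [2, 0, 2/3]
  [0, 2/3, 0]
  [2/3, 0, 2/5],
b = (-20/3, -8/5, -12/5).
Solving gives a_0 = -3, a_1 = -12/5, a_2 = -1, so
  g(x) = -x^2 - 12*x/5 - 3.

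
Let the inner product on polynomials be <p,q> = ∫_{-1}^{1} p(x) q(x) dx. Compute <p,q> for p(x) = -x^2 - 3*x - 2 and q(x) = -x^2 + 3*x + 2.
<p,q> = -68/5

Expand the product: p(x)·q(x) = x^4 - 9*x^2 - 12*x - 4.
∫_{-1}^{1} of each monomial x^k gives [2/(k+1) if k even, 0 if k odd]. Integrating term-by-term (or equivalently evaluating the antiderivative F(x) = x^5/5 - 3*x^3 - 6*x^2 - 4*x at the endpoints):
  F(1) − F(−1) = -64/5 − (4/5) = -68/5.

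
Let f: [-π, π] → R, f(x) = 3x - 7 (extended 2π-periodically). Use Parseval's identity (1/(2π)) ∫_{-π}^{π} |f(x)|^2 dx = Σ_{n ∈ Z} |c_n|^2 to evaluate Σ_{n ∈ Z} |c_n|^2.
Σ |c_n|^2 = 3π^2 + 49

Expand and integrate term by term over [-π, π]:
  ∫ (3x)^2 dx = 9·(2π^3/3); ∫ 2·3·(-7)·x dx = 0 (odd integrand); ∫ (-7)^2 dx = 49·2π.
So (1/(2π)) ∫_{-π}^{π} (3x - 7)^2 dx = 9π^2/3 + 49 = 3π^2 + 49.
Parseval ⇒ Σ |c_n|^2 = 3π^2 + 49.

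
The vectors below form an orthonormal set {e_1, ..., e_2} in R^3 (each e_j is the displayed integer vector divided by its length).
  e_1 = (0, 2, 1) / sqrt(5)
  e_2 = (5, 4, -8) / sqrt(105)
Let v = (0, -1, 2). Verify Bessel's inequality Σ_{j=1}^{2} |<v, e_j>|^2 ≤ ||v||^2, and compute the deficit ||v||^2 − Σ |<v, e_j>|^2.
Σ |<v, e_j>|^2 = 80/21; ||v||^2 = 5; deficit = 25/21

Write each e_j = u_j / sqrt(<u_j, u_j>) where u_j is the displayed integer vector. Then <v, e_j> = <v, u_j> / sqrt(<u_j, u_j>), so |<v, e_j>|^2 = <v, u_j>^2 / <u_j, u_j>.
Coefficients: <v, e_1> = 0/sqrt(5), <v, e_2> = -20/sqrt(105).
Square and sum: Σ |<v, e_j>|^2 = 80/21.
Compute ||v||^2 = v·v = 5.
Deficit = 5 − 80/21 = 25/21 ≥ 0, confirming Bessel's inequality. (The deficit equals ||v − Σ <v,e_j> e_j||^2, the squared distance from v to span{e_j}.)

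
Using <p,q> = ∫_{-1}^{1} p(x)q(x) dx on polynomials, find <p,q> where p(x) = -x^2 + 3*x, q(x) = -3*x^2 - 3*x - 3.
<p,q> = -14/5

Expand the product: p(x)·q(x) = 3*x^4 - 6*x^3 - 6*x^2 - 9*x.
∫_{-1}^{1} of each monomial x^k gives [2/(k+1) if k even, 0 if k odd]. Integrating term-by-term (or equivalently evaluating the antiderivative F(x) = 3*x^5/5 - 3*x^4/2 - 2*x^3 - 9*x^2/2 at the endpoints):
  F(1) − F(−1) = -37/5 − (-23/5) = -14/5.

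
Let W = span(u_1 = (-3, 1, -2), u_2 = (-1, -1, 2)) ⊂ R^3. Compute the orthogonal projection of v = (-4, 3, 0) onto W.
proj_W(v) = (-4, 3/5, -6/5)

Set up U = [u_1 | ... | u_2] ∈ R^(3×2). The projector onto W = col(U) is P = U (U^T U)^(-1) U^T.
Compute U^T U =
  [14, -2]
  [-2, 6],
and U^T v = (15, 1).
Solve U^T U · c = U^T v for the coefficients: c = (23/20, 11/20). The projection is proj_W(v) = U c.
Check: (v - proj_W(v)) · u_1 = 0  (should be 0).
Check: (v - proj_W(v)) · u_2 = 0  (should be 0).
Result: proj_W(v) = (-4, 3/5, -6/5).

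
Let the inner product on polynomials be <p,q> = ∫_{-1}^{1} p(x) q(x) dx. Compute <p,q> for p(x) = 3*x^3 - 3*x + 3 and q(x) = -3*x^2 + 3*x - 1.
<p,q> = -72/5

Expand the product: p(x)·q(x) = -9*x^5 + 9*x^4 + 6*x^3 - 18*x^2 + 12*x - 3.
∫_{-1}^{1} of each monomial x^k gives [2/(k+1) if k even, 0 if k odd]. Integrating term-by-term (or equivalently evaluating the antiderivative F(x) = -3*x^6/2 + 9*x^5/5 + 3*x^4/2 - 6*x^3 + 6*x^2 - 3*x at the endpoints):
  F(1) − F(−1) = -6/5 − (66/5) = -72/5.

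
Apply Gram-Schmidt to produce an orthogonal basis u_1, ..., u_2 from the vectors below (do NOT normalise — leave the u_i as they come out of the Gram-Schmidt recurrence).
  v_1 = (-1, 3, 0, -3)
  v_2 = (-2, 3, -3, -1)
Orthogonal basis:
  u_1 = (-1, 3, 0, -3)
  u_2 = (-24/19, 15/19, -3, 23/19)

Apply the Gram-Schmidt recurrence
  u_1 = v_1
  u_i = v_i − Σ_{j<i} ((v_i · u_j) / (u_j · u_j)) · u_j.

Step by step this gives:
  u_1 = (-1, 3, 0, -3)
  u_2 = (-24/19, 15/19, -3, 23/19)

Orthogonality check:
  u_2 · u_1 = 0 (should be 0)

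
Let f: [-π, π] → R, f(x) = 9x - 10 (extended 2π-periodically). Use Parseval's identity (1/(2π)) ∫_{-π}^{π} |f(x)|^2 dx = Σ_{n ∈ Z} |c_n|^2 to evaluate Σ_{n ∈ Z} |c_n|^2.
Σ |c_n|^2 = 27π^2 + 100

Expand and integrate term by term over [-π, π]:
  ∫ (9x)^2 dx = 81·(2π^3/3); ∫ 2·9·(-10)·x dx = 0 (odd integrand); ∫ (-10)^2 dx = 100·2π.
So (1/(2π)) ∫_{-π}^{π} (9x - 10)^2 dx = 81π^2/3 + 100 = 27π^2 + 100.
Parseval ⇒ Σ |c_n|^2 = 27π^2 + 100.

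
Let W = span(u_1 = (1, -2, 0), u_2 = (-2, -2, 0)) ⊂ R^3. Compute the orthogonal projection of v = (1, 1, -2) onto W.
proj_W(v) = (1, 1, 0)

Set up U = [u_1 | ... | u_2] ∈ R^(3×2). The projector onto W = col(U) is P = U (U^T U)^(-1) U^T.
Compute U^T U =
  [5, 2]
  [2, 8],
and U^T v = (-1, -4).
Solve U^T U · c = U^T v for the coefficients: c = (0, -1/2). The projection is proj_W(v) = U c.
Check: (v - proj_W(v)) · u_1 = 0  (should be 0).
Check: (v - proj_W(v)) · u_2 = 0  (should be 0).
Result: proj_W(v) = (1, 1, 0).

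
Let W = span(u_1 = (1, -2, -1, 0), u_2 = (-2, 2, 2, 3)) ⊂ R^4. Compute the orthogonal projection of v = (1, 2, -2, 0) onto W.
proj_W(v) = (3/62, 17/31, -3/62, -30/31)

Set up U = [u_1 | ... | u_2] ∈ R^(4×2). The projector onto W = col(U) is P = U (U^T U)^(-1) U^T.
Compute U^T U =
  [6, -8]
  [-8, 21],
and U^T v = (-1, -2).
Solve U^T U · c = U^T v for the coefficients: c = (-37/62, -10/31). The projection is proj_W(v) = U c.
Check: (v - proj_W(v)) · u_1 = 0  (should be 0).
Check: (v - proj_W(v)) · u_2 = 0  (should be 0).
Result: proj_W(v) = (3/62, 17/31, -3/62, -30/31).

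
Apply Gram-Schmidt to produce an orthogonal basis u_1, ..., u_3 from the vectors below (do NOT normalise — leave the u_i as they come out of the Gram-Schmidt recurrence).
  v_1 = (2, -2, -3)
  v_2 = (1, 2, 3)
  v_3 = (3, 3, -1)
Orthogonal basis:
  u_1 = (2, -2, -3)
  u_2 = (39/17, 12/17, 18/17)
  u_3 = (0, 33/13, -22/13)

Apply the Gram-Schmidt recurrence
  u_1 = v_1
  u_i = v_i − Σ_{j<i} ((v_i · u_j) / (u_j · u_j)) · u_j.

Step by step this gives:
  u_1 = (2, -2, -3)
  u_2 = (39/17, 12/17, 18/17)
  u_3 = (0, 33/13, -22/13)

Orthogonality check:
  u_2 · u_1 = 0 (should be 0)
  u_3 · u_1 = 0 (should be 0)
  u_3 · u_2 = 0 (should be 0)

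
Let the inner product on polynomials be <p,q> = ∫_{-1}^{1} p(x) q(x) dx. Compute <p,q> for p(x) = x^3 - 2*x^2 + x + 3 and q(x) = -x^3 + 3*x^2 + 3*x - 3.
<p,q> = -276/35

Expand the product: p(x)·q(x) = -x^6 + 5*x^5 - 4*x^4 - 9*x^3 + 18*x^2 + 6*x - 9.
∫_{-1}^{1} of each monomial x^k gives [2/(k+1) if k even, 0 if k odd]. Integrating term-by-term (or equivalently evaluating the antiderivative F(x) = -x^7/7 + 5*x^6/6 - 4*x^5/5 - 9*x^4/4 + 6*x^3 + 3*x^2 - 9*x at the endpoints):
  F(1) − F(−1) = -991/420 − (2321/420) = -276/35.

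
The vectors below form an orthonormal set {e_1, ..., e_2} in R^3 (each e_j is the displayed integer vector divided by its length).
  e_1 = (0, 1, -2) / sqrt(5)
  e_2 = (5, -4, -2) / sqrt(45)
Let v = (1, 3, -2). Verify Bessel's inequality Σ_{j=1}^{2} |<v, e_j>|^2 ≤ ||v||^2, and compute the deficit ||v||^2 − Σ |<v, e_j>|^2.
Σ |<v, e_j>|^2 = 10; ||v||^2 = 14; deficit = 4

Write each e_j = u_j / sqrt(<u_j, u_j>) where u_j is the displayed integer vector. Then <v, e_j> = <v, u_j> / sqrt(<u_j, u_j>), so |<v, e_j>|^2 = <v, u_j>^2 / <u_j, u_j>.
Coefficients: <v, e_1> = 7/sqrt(5), <v, e_2> = -3/sqrt(45).
Square and sum: Σ |<v, e_j>|^2 = 10.
Compute ||v||^2 = v·v = 14.
Deficit = 14 − 10 = 4 ≥ 0, confirming Bessel's inequality. (The deficit equals ||v − Σ <v,e_j> e_j||^2, the squared distance from v to span{e_j}.)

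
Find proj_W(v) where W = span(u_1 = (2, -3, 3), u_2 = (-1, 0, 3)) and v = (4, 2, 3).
proj_W(v) = (13/19, -25/19, 36/19)

Set up U = [u_1 | ... | u_2] ∈ R^(3×2). The projector onto W = col(U) is P = U (U^T U)^(-1) U^T.
Compute U^T U =
  [22, 7]
  [7, 10],
and U^T v = (11, 5).
Solve U^T U · c = U^T v for the coefficients: c = (25/57, 11/57). The projection is proj_W(v) = U c.
Check: (v - proj_W(v)) · u_1 = 0  (should be 0).
Check: (v - proj_W(v)) · u_2 = 0  (should be 0).
Result: proj_W(v) = (13/19, -25/19, 36/19).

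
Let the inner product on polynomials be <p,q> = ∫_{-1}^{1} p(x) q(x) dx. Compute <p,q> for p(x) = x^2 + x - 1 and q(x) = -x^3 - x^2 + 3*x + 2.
<p,q> = -4/5

Expand the product: p(x)·q(x) = -x^5 - 2*x^4 + 3*x^3 + 6*x^2 - x - 2.
∫_{-1}^{1} of each monomial x^k gives [2/(k+1) if k even, 0 if k odd]. Integrating term-by-term (or equivalently evaluating the antiderivative F(x) = -x^6/6 - 2*x^5/5 + 3*x^4/4 + 2*x^3 - x^2/2 - 2*x at the endpoints):
  F(1) − F(−1) = -19/60 − (29/60) = -4/5.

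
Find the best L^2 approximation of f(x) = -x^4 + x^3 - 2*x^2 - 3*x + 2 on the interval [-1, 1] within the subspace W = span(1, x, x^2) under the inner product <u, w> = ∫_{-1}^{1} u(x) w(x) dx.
g(x) = -20*x^2/7 - 12*x/5 + 73/35

The best approximation g ∈ W is the orthogonal projection of f onto W. Writing g = a_0 + a_1 x + a_2 x^2, the coefficients solve the normal equations G · a = b where
  G_{ij} = <φ_i, φ_j> and b_i = <f, φ_i>, with φ_0 = 1, φ_1 = x, φ_2 = x^2.
G =
  [2, 0, 2/3]
  [0, 2/3, 0]
  [2/3, 0, 2/5],
b = (34/15, -8/5, 26/105).
Solving gives a_0 = 73/35, a_1 = -12/5, a_2 = -20/7, so
  g(x) = -20*x^2/7 - 12*x/5 + 73/35.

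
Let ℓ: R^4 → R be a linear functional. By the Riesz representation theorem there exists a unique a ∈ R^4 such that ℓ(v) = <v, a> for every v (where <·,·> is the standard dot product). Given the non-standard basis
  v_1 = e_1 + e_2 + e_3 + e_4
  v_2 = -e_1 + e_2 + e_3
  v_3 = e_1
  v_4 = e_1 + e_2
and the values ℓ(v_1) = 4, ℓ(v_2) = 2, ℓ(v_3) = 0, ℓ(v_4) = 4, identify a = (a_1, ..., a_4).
a = (0, 4, -2, 2)

Write a = (a_1, ..., a_4) in the standard basis. For each basis vector v_i, ℓ(v_i) = <v_i, a> is a linear equation in the a_j's. Collect the n equations into a matrix system V a = ℓ, where row i of V is v_i (expressed in the standard basis). Since V is invertible (lower-triangular with 1s on the diagonal, up to permutation), solve by back-substitution:
  V =
[[1, 1, 1, 1],
 [-1, 1, 1, 0],
 [1, 0, 0, 0],
 [1, 1, 0, 0]]
  V a = (4, 2, 0, 4)
Solving gives a = (0, 4, -2, 2).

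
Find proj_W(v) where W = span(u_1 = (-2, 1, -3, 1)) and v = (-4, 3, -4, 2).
proj_W(v) = (-10/3, 5/3, -5, 5/3)

Set up U = [u_1 | ... | u_1] ∈ R^(4×1). The projector onto W = col(U) is P = U (U^T U)^(-1) U^T.
Compute U^T U =
  [15],
and U^T v = (25).
Solve U^T U · c = U^T v for the coefficients: c = (5/3). The projection is proj_W(v) = U c.
Check: (v - proj_W(v)) · u_1 = 0  (should be 0).
Result: proj_W(v) = (-10/3, 5/3, -5, 5/3).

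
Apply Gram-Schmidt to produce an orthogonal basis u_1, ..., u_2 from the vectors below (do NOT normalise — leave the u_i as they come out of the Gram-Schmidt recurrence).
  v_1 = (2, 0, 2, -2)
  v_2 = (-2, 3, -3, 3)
Orthogonal basis:
  u_1 = (2, 0, 2, -2)
  u_2 = (2/3, 3, -1/3, 1/3)

Apply the Gram-Schmidt recurrence
  u_1 = v_1
  u_i = v_i − Σ_{j<i} ((v_i · u_j) / (u_j · u_j)) · u_j.

Step by step this gives:
  u_1 = (2, 0, 2, -2)
  u_2 = (2/3, 3, -1/3, 1/3)

Orthogonality check:
  u_2 · u_1 = 0 (should be 0)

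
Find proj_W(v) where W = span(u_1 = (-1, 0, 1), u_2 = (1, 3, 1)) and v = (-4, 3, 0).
proj_W(v) = (-17/11, 15/11, 27/11)

Set up U = [u_1 | ... | u_2] ∈ R^(3×2). The projector onto W = col(U) is P = U (U^T U)^(-1) U^T.
Compute U^T U =
  [2, 0]
  [0, 11],
and U^T v = (4, 5).
Solve U^T U · c = U^T v for the coefficients: c = (2, 5/11). The projection is proj_W(v) = U c.
Check: (v - proj_W(v)) · u_1 = 0  (should be 0).
Check: (v - proj_W(v)) · u_2 = 0  (should be 0).
Result: proj_W(v) = (-17/11, 15/11, 27/11).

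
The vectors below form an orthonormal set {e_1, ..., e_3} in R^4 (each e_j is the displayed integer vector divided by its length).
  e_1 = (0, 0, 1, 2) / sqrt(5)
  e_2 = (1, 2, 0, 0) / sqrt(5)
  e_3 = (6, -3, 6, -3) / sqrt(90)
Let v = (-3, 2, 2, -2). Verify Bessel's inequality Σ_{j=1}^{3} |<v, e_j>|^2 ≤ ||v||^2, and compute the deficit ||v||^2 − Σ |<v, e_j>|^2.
Σ |<v, e_j>|^2 = 7/5; ||v||^2 = 21; deficit = 98/5

Write each e_j = u_j / sqrt(<u_j, u_j>) where u_j is the displayed integer vector. Then <v, e_j> = <v, u_j> / sqrt(<u_j, u_j>), so |<v, e_j>|^2 = <v, u_j>^2 / <u_j, u_j>.
Coefficients: <v, e_1> = -2/sqrt(5), <v, e_2> = 1/sqrt(5), <v, e_3> = -6/sqrt(90).
Square and sum: Σ |<v, e_j>|^2 = 7/5.
Compute ||v||^2 = v·v = 21.
Deficit = 21 − 7/5 = 98/5 ≥ 0, confirming Bessel's inequality. (The deficit equals ||v − Σ <v,e_j> e_j||^2, the squared distance from v to span{e_j}.)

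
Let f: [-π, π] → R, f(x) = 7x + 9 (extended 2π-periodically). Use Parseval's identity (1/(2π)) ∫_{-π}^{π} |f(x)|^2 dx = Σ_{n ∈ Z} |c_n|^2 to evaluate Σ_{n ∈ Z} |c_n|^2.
Σ |c_n|^2 = 49π^2/3 + 81

Expand and integrate term by term over [-π, π]:
  ∫ (7x)^2 dx = 49·(2π^3/3); ∫ 2·7·(9)·x dx = 0 (odd integrand); ∫ 9^2 dx = 81·2π.
So (1/(2π)) ∫_{-π}^{π} (7x + 9)^2 dx = 49π^2/3 + 81 = 49π^2/3 + 81.
Parseval ⇒ Σ |c_n|^2 = 49π^2/3 + 81.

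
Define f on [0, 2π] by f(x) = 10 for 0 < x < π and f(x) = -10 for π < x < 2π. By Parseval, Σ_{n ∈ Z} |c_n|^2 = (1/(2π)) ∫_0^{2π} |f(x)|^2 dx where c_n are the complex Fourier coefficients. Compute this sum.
Σ |c_n|^2 = 100

Parseval equates the L^2 energy of f (normalised by 1/(2π)) with the ℓ^2 sum of its Fourier coefficients: (1/(2π)) ∫_0^{2π} |f|^2 = Σ |c_n|^2.
Compute the left side: (1/(2π)) [∫_0^π 10^2 dx + ∫_π^{2π} (-10)^2 dx] = (1/(2π)) · (100π + 100π) = (100 + 100)/2 = 100.
So Σ_{n ∈ Z} |c_n|^2 = 100.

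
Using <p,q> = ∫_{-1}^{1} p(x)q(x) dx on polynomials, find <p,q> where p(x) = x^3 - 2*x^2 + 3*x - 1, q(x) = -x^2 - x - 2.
<p,q> = 86/15

Expand the product: p(x)·q(x) = -x^5 + x^4 - 3*x^3 + 2*x^2 - 5*x + 2.
∫_{-1}^{1} of each monomial x^k gives [2/(k+1) if k even, 0 if k odd]. Integrating term-by-term (or equivalently evaluating the antiderivative F(x) = -x^6/6 + x^5/5 - 3*x^4/4 + 2*x^3/3 - 5*x^2/2 + 2*x at the endpoints):
  F(1) − F(−1) = -11/20 − (-377/60) = 86/15.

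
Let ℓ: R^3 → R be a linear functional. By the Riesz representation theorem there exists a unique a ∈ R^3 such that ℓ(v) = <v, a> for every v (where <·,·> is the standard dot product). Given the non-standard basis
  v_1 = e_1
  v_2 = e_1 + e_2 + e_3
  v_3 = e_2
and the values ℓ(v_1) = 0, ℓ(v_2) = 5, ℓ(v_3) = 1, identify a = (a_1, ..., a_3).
a = (0, 1, 4)

Write a = (a_1, ..., a_3) in the standard basis. For each basis vector v_i, ℓ(v_i) = <v_i, a> is a linear equation in the a_j's. Collect the n equations into a matrix system V a = ℓ, where row i of V is v_i (expressed in the standard basis). Since V is invertible (lower-triangular with 1s on the diagonal, up to permutation), solve by back-substitution:
  V =
[[1, 0, 0],
 [1, 1, 1],
 [0, 1, 0]]
  V a = (0, 5, 1)
Solving gives a = (0, 1, 4).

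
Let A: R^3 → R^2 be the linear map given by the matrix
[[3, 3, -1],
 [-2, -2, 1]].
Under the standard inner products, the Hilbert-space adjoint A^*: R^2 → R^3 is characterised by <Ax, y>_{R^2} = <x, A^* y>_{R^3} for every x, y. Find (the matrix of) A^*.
A^* = A^T =
[[3, -2],
 [3, -2],
 [-1, 1]]

For real matrices with standard dot products, the defining identity <Ax, y> = <x, A^* y> gives (Ax)^T y = x^T (A^*) y, i.e. x^T A^T y = x^T (A^*) y. Since this holds for all x, y, we must have A^* = A^T. Therefore
A^* =
[[3, -2],
 [3, -2],
 [-1, 1]].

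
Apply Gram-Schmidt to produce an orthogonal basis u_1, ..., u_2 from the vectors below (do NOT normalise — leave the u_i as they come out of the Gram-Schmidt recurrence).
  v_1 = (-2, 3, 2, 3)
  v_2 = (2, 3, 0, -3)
Orthogonal basis:
  u_1 = (-2, 3, 2, 3)
  u_2 = (22/13, 45/13, 4/13, -33/13)

Apply the Gram-Schmidt recurrence
  u_1 = v_1
  u_i = v_i − Σ_{j<i} ((v_i · u_j) / (u_j · u_j)) · u_j.

Step by step this gives:
  u_1 = (-2, 3, 2, 3)
  u_2 = (22/13, 45/13, 4/13, -33/13)

Orthogonality check:
  u_2 · u_1 = 0 (should be 0)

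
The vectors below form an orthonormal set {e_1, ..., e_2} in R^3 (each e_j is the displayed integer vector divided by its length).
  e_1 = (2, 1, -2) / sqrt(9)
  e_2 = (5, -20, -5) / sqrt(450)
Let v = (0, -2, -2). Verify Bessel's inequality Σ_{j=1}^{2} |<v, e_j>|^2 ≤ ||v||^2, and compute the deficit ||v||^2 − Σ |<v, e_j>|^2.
Σ |<v, e_j>|^2 = 6; ||v||^2 = 8; deficit = 2

Write each e_j = u_j / sqrt(<u_j, u_j>) where u_j is the displayed integer vector. Then <v, e_j> = <v, u_j> / sqrt(<u_j, u_j>), so |<v, e_j>|^2 = <v, u_j>^2 / <u_j, u_j>.
Coefficients: <v, e_1> = 2/sqrt(9), <v, e_2> = 50/sqrt(450).
Square and sum: Σ |<v, e_j>|^2 = 6.
Compute ||v||^2 = v·v = 8.
Deficit = 8 − 6 = 2 ≥ 0, confirming Bessel's inequality. (The deficit equals ||v − Σ <v,e_j> e_j||^2, the squared distance from v to span{e_j}.)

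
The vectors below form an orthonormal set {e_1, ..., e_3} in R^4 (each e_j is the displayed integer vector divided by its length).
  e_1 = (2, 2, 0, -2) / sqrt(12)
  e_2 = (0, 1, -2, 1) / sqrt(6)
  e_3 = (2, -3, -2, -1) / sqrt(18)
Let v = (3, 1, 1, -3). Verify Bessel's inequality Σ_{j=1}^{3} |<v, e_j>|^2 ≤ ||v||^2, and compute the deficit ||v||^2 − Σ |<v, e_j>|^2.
Σ |<v, e_j>|^2 = 179/9; ||v||^2 = 20; deficit = 1/9

Write each e_j = u_j / sqrt(<u_j, u_j>) where u_j is the displayed integer vector. Then <v, e_j> = <v, u_j> / sqrt(<u_j, u_j>), so |<v, e_j>|^2 = <v, u_j>^2 / <u_j, u_j>.
Coefficients: <v, e_1> = 14/sqrt(12), <v, e_2> = -4/sqrt(6), <v, e_3> = 4/sqrt(18).
Square and sum: Σ |<v, e_j>|^2 = 179/9.
Compute ||v||^2 = v·v = 20.
Deficit = 20 − 179/9 = 1/9 ≥ 0, confirming Bessel's inequality. (The deficit equals ||v − Σ <v,e_j> e_j||^2, the squared distance from v to span{e_j}.)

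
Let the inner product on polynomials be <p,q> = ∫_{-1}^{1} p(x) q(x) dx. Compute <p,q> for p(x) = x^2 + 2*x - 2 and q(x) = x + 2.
<p,q> = -16/3

Expand the product: p(x)·q(x) = x^3 + 4*x^2 + 2*x - 4.
∫_{-1}^{1} of each monomial x^k gives [2/(k+1) if k even, 0 if k odd]. Integrating term-by-term (or equivalently evaluating the antiderivative F(x) = x^4/4 + 4*x^3/3 + x^2 - 4*x at the endpoints):
  F(1) − F(−1) = -17/12 − (47/12) = -16/3.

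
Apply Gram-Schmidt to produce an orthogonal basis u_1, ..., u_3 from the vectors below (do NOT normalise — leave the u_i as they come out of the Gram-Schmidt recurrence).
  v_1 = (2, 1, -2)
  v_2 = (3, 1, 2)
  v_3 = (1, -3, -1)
Orthogonal basis:
  u_1 = (2, 1, -2)
  u_2 = (7/3, 2/3, 8/3)
  u_3 = (140/117, -350/117, -35/117)

Apply the Gram-Schmidt recurrence
  u_1 = v_1
  u_i = v_i − Σ_{j<i} ((v_i · u_j) / (u_j · u_j)) · u_j.

Step by step this gives:
  u_1 = (2, 1, -2)
  u_2 = (7/3, 2/3, 8/3)
  u_3 = (140/117, -350/117, -35/117)

Orthogonality check:
  u_2 · u_1 = 0 (should be 0)
  u_3 · u_1 = 0 (should be 0)
  u_3 · u_2 = 0 (should be 0)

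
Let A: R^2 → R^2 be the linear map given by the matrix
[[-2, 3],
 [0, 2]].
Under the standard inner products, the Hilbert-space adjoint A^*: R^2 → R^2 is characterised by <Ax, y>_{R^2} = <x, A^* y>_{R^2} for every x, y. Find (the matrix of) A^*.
A^* = A^T =
[[-2, 0],
 [3, 2]]

For real matrices with standard dot products, the defining identity <Ax, y> = <x, A^* y> gives (Ax)^T y = x^T (A^*) y, i.e. x^T A^T y = x^T (A^*) y. Since this holds for all x, y, we must have A^* = A^T. Therefore
A^* =
[[-2, 0],
 [3, 2]].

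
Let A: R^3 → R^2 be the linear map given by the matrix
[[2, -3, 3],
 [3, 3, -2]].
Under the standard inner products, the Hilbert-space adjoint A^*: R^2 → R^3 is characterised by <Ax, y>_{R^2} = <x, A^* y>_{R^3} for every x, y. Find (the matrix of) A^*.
A^* = A^T =
[[2, 3],
 [-3, 3],
 [3, -2]]

For real matrices with standard dot products, the defining identity <Ax, y> = <x, A^* y> gives (Ax)^T y = x^T (A^*) y, i.e. x^T A^T y = x^T (A^*) y. Since this holds for all x, y, we must have A^* = A^T. Therefore
A^* =
[[2, 3],
 [-3, 3],
 [3, -2]].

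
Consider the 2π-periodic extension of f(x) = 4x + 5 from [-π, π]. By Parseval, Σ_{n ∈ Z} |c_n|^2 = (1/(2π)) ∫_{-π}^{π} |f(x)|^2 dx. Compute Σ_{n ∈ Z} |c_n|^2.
Σ |c_n|^2 = 16π^2/3 + 25

Expand and integrate term by term over [-π, π]:
  ∫ (4x)^2 dx = 16·(2π^3/3); ∫ 2·4·(5)·x dx = 0 (odd integrand); ∫ 5^2 dx = 25·2π.
So (1/(2π)) ∫_{-π}^{π} (4x + 5)^2 dx = 16π^2/3 + 25 = 16π^2/3 + 25.
Parseval ⇒ Σ |c_n|^2 = 16π^2/3 + 25.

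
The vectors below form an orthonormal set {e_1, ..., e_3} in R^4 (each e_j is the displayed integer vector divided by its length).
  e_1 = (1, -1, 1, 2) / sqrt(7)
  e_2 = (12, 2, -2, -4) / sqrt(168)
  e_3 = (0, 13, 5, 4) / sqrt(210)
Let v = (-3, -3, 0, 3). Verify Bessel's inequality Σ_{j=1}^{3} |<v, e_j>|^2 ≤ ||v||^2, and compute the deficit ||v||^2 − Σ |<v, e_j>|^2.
Σ |<v, e_j>|^2 = 909/35; ||v||^2 = 27; deficit = 36/35

Write each e_j = u_j / sqrt(<u_j, u_j>) where u_j is the displayed integer vector. Then <v, e_j> = <v, u_j> / sqrt(<u_j, u_j>), so |<v, e_j>|^2 = <v, u_j>^2 / <u_j, u_j>.
Coefficients: <v, e_1> = 6/sqrt(7), <v, e_2> = -54/sqrt(168), <v, e_3> = -27/sqrt(210).
Square and sum: Σ |<v, e_j>|^2 = 909/35.
Compute ||v||^2 = v·v = 27.
Deficit = 27 − 909/35 = 36/35 ≥ 0, confirming Bessel's inequality. (The deficit equals ||v − Σ <v,e_j> e_j||^2, the squared distance from v to span{e_j}.)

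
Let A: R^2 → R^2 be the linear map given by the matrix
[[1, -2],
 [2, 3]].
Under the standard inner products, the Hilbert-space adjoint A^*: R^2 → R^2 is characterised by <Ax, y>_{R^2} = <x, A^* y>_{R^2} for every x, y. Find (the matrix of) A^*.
A^* = A^T =
[[1, 2],
 [-2, 3]]

For real matrices with standard dot products, the defining identity <Ax, y> = <x, A^* y> gives (Ax)^T y = x^T (A^*) y, i.e. x^T A^T y = x^T (A^*) y. Since this holds for all x, y, we must have A^* = A^T. Therefore
A^* =
[[1, 2],
 [-2, 3]].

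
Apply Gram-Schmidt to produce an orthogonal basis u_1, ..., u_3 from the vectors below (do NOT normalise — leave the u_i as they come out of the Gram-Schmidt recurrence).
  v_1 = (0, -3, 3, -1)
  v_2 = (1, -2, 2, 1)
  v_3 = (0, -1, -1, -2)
Orthogonal basis:
  u_1 = (0, -3, 3, -1)
  u_2 = (1, -5/19, 5/19, 30/19)
  u_3 = (20/23, -21/23, -25/23, -12/23)

Apply the Gram-Schmidt recurrence
  u_1 = v_1
  u_i = v_i − Σ_{j<i} ((v_i · u_j) / (u_j · u_j)) · u_j.

Step by step this gives:
  u_1 = (0, -3, 3, -1)
  u_2 = (1, -5/19, 5/19, 30/19)
  u_3 = (20/23, -21/23, -25/23, -12/23)

Orthogonality check:
  u_2 · u_1 = 0 (should be 0)
  u_3 · u_1 = 0 (should be 0)
  u_3 · u_2 = 0 (should be 0)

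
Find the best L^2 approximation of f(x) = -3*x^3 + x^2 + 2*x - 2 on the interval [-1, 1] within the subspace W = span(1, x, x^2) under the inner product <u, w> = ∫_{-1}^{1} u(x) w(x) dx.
g(x) = x^2 + x/5 - 2

The best approximation g ∈ W is the orthogonal projection of f onto W. Writing g = a_0 + a_1 x + a_2 x^2, the coefficients solve the normal equations G · a = b where
  G_{ij} = <φ_i, φ_j> and b_i = <f, φ_i>, with φ_0 = 1, φ_1 = x, φ_2 = x^2.
G =
  [2, 0, 2/3]
  [0, 2/3, 0]
  [2/3, 0, 2/5],
b = (-10/3, 2/15, -14/15).
Solving gives a_0 = -2, a_1 = 1/5, a_2 = 1, so
  g(x) = x^2 + x/5 - 2.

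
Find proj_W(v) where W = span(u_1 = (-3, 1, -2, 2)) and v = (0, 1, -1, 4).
proj_W(v) = (-11/6, 11/18, -11/9, 11/9)

Set up U = [u_1 | ... | u_1] ∈ R^(4×1). The projector onto W = col(U) is P = U (U^T U)^(-1) U^T.
Compute U^T U =
  [18],
and U^T v = (11).
Solve U^T U · c = U^T v for the coefficients: c = (11/18). The projection is proj_W(v) = U c.
Check: (v - proj_W(v)) · u_1 = 0  (should be 0).
Result: proj_W(v) = (-11/6, 11/18, -11/9, 11/9).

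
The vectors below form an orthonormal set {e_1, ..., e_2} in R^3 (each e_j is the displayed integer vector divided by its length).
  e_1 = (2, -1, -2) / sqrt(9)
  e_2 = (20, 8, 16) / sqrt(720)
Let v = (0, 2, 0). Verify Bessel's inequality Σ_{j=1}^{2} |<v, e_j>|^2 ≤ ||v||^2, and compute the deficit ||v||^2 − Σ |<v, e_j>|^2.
Σ |<v, e_j>|^2 = 4/5; ||v||^2 = 4; deficit = 16/5

Write each e_j = u_j / sqrt(<u_j, u_j>) where u_j is the displayed integer vector. Then <v, e_j> = <v, u_j> / sqrt(<u_j, u_j>), so |<v, e_j>|^2 = <v, u_j>^2 / <u_j, u_j>.
Coefficients: <v, e_1> = -2/sqrt(9), <v, e_2> = 16/sqrt(720).
Square and sum: Σ |<v, e_j>|^2 = 4/5.
Compute ||v||^2 = v·v = 4.
Deficit = 4 − 4/5 = 16/5 ≥ 0, confirming Bessel's inequality. (The deficit equals ||v − Σ <v,e_j> e_j||^2, the squared distance from v to span{e_j}.)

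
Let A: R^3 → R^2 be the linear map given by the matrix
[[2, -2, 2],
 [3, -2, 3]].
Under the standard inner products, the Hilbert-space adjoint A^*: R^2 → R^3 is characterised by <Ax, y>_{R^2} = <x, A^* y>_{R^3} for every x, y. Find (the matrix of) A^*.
A^* = A^T =
[[2, 3],
 [-2, -2],
 [2, 3]]

For real matrices with standard dot products, the defining identity <Ax, y> = <x, A^* y> gives (Ax)^T y = x^T (A^*) y, i.e. x^T A^T y = x^T (A^*) y. Since this holds for all x, y, we must have A^* = A^T. Therefore
A^* =
[[2, 3],
 [-2, -2],
 [2, 3]].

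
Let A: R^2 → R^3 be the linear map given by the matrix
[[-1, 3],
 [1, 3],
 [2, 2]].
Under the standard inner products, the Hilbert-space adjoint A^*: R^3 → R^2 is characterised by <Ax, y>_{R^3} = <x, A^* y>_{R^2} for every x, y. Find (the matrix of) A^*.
A^* = A^T =
[[-1, 1, 2],
 [3, 3, 2]]

For real matrices with standard dot products, the defining identity <Ax, y> = <x, A^* y> gives (Ax)^T y = x^T (A^*) y, i.e. x^T A^T y = x^T (A^*) y. Since this holds for all x, y, we must have A^* = A^T. Therefore
A^* =
[[-1, 1, 2],
 [3, 3, 2]].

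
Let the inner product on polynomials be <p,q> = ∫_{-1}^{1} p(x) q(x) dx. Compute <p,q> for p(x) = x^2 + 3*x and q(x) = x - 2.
<p,q> = 2/3

Expand the product: p(x)·q(x) = x^3 + x^2 - 6*x.
∫_{-1}^{1} of each monomial x^k gives [2/(k+1) if k even, 0 if k odd]. Integrating term-by-term (or equivalently evaluating the antiderivative F(x) = x^4/4 + x^3/3 - 3*x^2 at the endpoints):
  F(1) − F(−1) = -29/12 − (-37/12) = 2/3.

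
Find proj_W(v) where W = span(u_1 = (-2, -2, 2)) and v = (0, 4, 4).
proj_W(v) = (0, 0, 0)

Set up U = [u_1 | ... | u_1] ∈ R^(3×1). The projector onto W = col(U) is P = U (U^T U)^(-1) U^T.
Compute U^T U =
  [12],
and U^T v = (0).
Solve U^T U · c = U^T v for the coefficients: c = (0). The projection is proj_W(v) = U c.
Check: (v - proj_W(v)) · u_1 = 0  (should be 0).
Result: proj_W(v) = (0, 0, 0).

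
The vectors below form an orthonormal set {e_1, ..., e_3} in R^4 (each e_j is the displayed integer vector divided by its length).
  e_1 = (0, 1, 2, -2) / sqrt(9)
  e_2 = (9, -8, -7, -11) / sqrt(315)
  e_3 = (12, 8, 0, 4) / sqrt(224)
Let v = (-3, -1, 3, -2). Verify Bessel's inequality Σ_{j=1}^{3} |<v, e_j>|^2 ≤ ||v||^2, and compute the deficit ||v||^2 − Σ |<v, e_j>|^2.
Σ |<v, e_j>|^2 = 221/10; ||v||^2 = 23; deficit = 9/10

Write each e_j = u_j / sqrt(<u_j, u_j>) where u_j is the displayed integer vector. Then <v, e_j> = <v, u_j> / sqrt(<u_j, u_j>), so |<v, e_j>|^2 = <v, u_j>^2 / <u_j, u_j>.
Coefficients: <v, e_1> = 9/sqrt(9), <v, e_2> = -18/sqrt(315), <v, e_3> = -52/sqrt(224).
Square and sum: Σ |<v, e_j>|^2 = 221/10.
Compute ||v||^2 = v·v = 23.
Deficit = 23 − 221/10 = 9/10 ≥ 0, confirming Bessel's inequality. (The deficit equals ||v − Σ <v,e_j> e_j||^2, the squared distance from v to span{e_j}.)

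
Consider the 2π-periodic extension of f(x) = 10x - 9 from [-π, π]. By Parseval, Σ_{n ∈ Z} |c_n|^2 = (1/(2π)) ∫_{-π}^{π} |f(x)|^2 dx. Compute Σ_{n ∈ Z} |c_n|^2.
Σ |c_n|^2 = 100π^2/3 + 81

Expand and integrate term by term over [-π, π]:
  ∫ (10x)^2 dx = 100·(2π^3/3); ∫ 2·10·(-9)·x dx = 0 (odd integrand); ∫ (-9)^2 dx = 81·2π.
So (1/(2π)) ∫_{-π}^{π} (10x - 9)^2 dx = 100π^2/3 + 81 = 100π^2/3 + 81.
Parseval ⇒ Σ |c_n|^2 = 100π^2/3 + 81.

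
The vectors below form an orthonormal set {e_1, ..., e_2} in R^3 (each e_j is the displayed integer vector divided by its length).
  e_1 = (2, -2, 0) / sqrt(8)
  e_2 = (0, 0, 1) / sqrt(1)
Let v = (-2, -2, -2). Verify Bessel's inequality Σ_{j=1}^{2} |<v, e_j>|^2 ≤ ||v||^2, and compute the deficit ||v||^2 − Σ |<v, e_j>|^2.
Σ |<v, e_j>|^2 = 4; ||v||^2 = 12; deficit = 8

Write each e_j = u_j / sqrt(<u_j, u_j>) where u_j is the displayed integer vector. Then <v, e_j> = <v, u_j> / sqrt(<u_j, u_j>), so |<v, e_j>|^2 = <v, u_j>^2 / <u_j, u_j>.
Coefficients: <v, e_1> = 0/sqrt(8), <v, e_2> = -2/sqrt(1).
Square and sum: Σ |<v, e_j>|^2 = 4.
Compute ||v||^2 = v·v = 12.
Deficit = 12 − 4 = 8 ≥ 0, confirming Bessel's inequality. (The deficit equals ||v − Σ <v,e_j> e_j||^2, the squared distance from v to span{e_j}.)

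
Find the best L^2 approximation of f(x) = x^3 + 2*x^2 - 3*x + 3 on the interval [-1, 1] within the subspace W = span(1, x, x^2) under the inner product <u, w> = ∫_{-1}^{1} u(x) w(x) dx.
g(x) = 2*x^2 - 12*x/5 + 3

The best approximation g ∈ W is the orthogonal projection of f onto W. Writing g = a_0 + a_1 x + a_2 x^2, the coefficients solve the normal equations G · a = b where
  G_{ij} = <φ_i, φ_j> and b_i = <f, φ_i>, with φ_0 = 1, φ_1 = x, φ_2 = x^2.
G =
  [2, 0, 2/3]
  [0, 2/3, 0]
  [2/3, 0, 2/5],
b = (22/3, -8/5, 14/5).
Solving gives a_0 = 3, a_1 = -12/5, a_2 = 2, so
  g(x) = 2*x^2 - 12*x/5 + 3.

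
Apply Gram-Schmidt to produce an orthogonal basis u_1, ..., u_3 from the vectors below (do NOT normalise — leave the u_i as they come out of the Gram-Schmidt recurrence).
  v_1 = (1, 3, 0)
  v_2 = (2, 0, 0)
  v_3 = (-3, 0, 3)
Orthogonal basis:
  u_1 = (1, 3, 0)
  u_2 = (9/5, -3/5, 0)
  u_3 = (0, 0, 3)

Apply the Gram-Schmidt recurrence
  u_1 = v_1
  u_i = v_i − Σ_{j<i} ((v_i · u_j) / (u_j · u_j)) · u_j.

Step by step this gives:
  u_1 = (1, 3, 0)
  u_2 = (9/5, -3/5, 0)
  u_3 = (0, 0, 3)

Orthogonality check:
  u_2 · u_1 = 0 (should be 0)
  u_3 · u_1 = 0 (should be 0)
  u_3 · u_2 = 0 (should be 0)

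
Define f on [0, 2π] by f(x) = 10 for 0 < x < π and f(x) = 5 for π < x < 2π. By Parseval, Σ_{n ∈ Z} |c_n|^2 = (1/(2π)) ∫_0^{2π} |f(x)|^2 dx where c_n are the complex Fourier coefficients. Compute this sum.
Σ |c_n|^2 = 125/2

Parseval equates the L^2 energy of f (normalised by 1/(2π)) with the ℓ^2 sum of its Fourier coefficients: (1/(2π)) ∫_0^{2π} |f|^2 = Σ |c_n|^2.
Compute the left side: (1/(2π)) [∫_0^π 10^2 dx + ∫_π^{2π} 5^2 dx] = (1/(2π)) · (100π + 25π) = (100 + 25)/2 = 125/2.
So Σ_{n ∈ Z} |c_n|^2 = 125/2.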